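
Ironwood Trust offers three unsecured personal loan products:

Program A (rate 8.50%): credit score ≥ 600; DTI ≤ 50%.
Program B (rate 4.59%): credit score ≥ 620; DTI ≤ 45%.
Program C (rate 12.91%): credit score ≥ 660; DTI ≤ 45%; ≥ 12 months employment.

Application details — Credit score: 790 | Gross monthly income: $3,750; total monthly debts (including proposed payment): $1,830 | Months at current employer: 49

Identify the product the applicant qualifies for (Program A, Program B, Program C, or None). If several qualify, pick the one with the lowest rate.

Program A

DTI = 1,830/3,750 = 48.8%.
Program A: score 790 ≥ 600; DTI 48.8% ≤ 50% → qualifies.
Program B: score 790 ≥ 620; DTI 48.8% > 45% → does not qualify.
Program C: score 790 ≥ 660; DTI 48.8% > 45%; employment 49 ≥ 12 mo → does not qualify.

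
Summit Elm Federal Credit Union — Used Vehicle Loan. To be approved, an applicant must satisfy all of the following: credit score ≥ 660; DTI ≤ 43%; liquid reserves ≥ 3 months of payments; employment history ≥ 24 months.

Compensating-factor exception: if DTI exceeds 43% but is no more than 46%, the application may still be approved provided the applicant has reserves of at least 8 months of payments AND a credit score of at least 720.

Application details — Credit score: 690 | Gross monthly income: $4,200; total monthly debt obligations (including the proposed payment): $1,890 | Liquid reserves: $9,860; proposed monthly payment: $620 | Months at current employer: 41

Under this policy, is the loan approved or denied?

Credit score 690 ≥ 660 (meets base)
DTI = 1,890/4,200 = 45% > 43% — standard DTI limit exceeded.
Reserves: 9,860 ÷ 620 = 15.9 months (meets 3-month minimum)
Employment 41 ≥ 24 months
DTI 45% is within the 43%–46% exception band; checking compensating factors.
Override check — reserves: 15.9 mo (ok); score: 690 (below 720).
Override conditions not both satisfied; exception does not apply.

Denied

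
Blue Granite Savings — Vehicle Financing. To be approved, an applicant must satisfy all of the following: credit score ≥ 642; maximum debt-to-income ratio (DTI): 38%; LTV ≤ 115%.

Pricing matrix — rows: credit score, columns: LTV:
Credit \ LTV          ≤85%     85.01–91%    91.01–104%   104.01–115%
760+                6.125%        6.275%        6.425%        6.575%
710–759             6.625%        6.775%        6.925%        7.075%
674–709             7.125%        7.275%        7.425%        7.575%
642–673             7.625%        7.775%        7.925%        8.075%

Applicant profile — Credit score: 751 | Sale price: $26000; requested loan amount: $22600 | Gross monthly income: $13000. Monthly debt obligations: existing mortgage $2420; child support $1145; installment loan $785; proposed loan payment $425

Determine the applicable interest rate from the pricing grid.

Credit score 751 ≥ 642; Total monthly debts = (2,420 + 1,145 + 785 + 425) = 4,775. DTI: 4,775 ÷ 13,000 = 36.7%, within the 38% cap
Loan-to-value = 22,600/26,000 = 86.9% — pass (115% max)
Credit 751 → row 710–759; LTV 86.9% → column 85.01–91%. Grid cell → 6.775%.

6.775%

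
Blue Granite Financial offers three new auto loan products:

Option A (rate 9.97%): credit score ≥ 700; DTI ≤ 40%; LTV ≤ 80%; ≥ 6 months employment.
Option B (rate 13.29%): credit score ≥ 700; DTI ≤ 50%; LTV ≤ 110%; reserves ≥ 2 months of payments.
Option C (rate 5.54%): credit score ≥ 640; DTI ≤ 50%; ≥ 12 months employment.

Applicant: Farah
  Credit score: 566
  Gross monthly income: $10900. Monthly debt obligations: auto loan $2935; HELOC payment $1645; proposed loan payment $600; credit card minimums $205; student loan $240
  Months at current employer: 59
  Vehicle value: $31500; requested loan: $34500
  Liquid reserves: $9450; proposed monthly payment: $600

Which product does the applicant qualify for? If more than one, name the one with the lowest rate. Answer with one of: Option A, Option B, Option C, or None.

Total debts = (2,935 + 1,645 + 600 + 205 + 240) = 5,625; DTI = 5,625/10,900 = 51.6%.
LTV = 34,500/31,500 = 109.5%.
Reserves = 9,450/600 = 15.8 months.
Option A: score 566 < 700; DTI 51.6% > 40%; LTV 109.5% > 80%; employment 59 ≥ 6 mo → does not qualify.
Option B: score 566 < 700; DTI 51.6% > 50%; LTV 109.5% ≤ 110%; reserves 15.8 ≥ 2 mo → does not qualify.
Option C: score 566 < 640; DTI 51.6% > 50%; employment 59 ≥ 12 mo → does not qualify.

None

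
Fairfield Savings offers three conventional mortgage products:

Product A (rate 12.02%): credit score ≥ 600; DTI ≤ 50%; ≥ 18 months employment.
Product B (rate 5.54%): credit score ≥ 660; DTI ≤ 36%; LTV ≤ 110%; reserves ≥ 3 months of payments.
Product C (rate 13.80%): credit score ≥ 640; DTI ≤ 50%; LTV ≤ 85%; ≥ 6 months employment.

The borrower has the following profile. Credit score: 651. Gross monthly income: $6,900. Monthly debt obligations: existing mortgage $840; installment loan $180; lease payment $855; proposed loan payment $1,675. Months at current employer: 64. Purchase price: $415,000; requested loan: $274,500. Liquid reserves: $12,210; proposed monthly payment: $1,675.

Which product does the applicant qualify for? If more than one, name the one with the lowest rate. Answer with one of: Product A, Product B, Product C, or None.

None

Total debts = (840 + 180 + 855 + 1,675) = 3,550; DTI = 3,550/6,900 = 51.4%.
LTV = 274,500/415,000 = 66.1%.
Reserves = 12,210/1,675 = 7.3 months.
Product A: score 651 ≥ 600; DTI 51.4% > 50%; employment 64 ≥ 18 mo → does not qualify.
Product B: score 651 < 660; DTI 51.4% > 36%; LTV 66.1% ≤ 110%; reserves 7.3 ≥ 3 mo → does not qualify.
Product C: score 651 ≥ 640; DTI 51.4% > 50%; LTV 66.1% ≤ 85%; employment 64 ≥ 6 mo → does not qualify.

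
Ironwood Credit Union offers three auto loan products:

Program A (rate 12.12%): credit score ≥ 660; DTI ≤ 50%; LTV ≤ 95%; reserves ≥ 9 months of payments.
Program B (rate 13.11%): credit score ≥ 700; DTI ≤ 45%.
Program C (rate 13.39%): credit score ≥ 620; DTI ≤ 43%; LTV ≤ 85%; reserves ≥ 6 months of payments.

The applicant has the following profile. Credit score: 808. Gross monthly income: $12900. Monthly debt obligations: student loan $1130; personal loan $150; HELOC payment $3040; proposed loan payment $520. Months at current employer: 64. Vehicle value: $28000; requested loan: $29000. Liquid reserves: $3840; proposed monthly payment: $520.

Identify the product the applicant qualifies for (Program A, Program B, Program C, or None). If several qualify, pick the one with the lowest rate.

Total debts = (1,130 + 150 + 3,040 + 520) = 4,840; DTI = 4,840/12,900 = 37.5%.
LTV = 29,000/28,000 = 103.6%.
Reserves = 3,840/520 = 7.4 months.
Program A: score 808 ≥ 660; DTI 37.5% ≤ 50%; LTV 103.6% > 95%; reserves 7.4 < 9 mo → does not qualify.
Program B: score 808 ≥ 700; DTI 37.5% ≤ 45% → qualifies.
Program C: score 808 ≥ 620; DTI 37.5% ≤ 43%; LTV 103.6% > 85%; reserves 7.4 ≥ 6 mo → does not qualify.

Program B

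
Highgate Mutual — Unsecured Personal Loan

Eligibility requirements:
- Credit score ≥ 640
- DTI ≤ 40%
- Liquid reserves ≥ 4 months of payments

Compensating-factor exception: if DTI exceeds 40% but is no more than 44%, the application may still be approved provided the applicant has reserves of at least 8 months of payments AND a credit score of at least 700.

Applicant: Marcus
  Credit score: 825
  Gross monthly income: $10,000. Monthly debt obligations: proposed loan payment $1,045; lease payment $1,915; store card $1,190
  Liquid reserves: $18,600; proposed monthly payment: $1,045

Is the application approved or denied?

Credit score 825 ≥ 640 (meets base)
Total debts = (1,045 + 1,915 + 1,190) = 4,150. DTI: 4,150 ÷ 10,000 = 41.5%, over the 40% base limit.
Reserves = 18,600/1,045 = 17.8 months ≥ 4
41.5% falls in the override range (40%–44%), so the compensating-factor test applies.
Override check — reserves: 17.8 mo (ok); score: 825 (ok).
Both override conditions satisfied; DTI exception granted.

Approved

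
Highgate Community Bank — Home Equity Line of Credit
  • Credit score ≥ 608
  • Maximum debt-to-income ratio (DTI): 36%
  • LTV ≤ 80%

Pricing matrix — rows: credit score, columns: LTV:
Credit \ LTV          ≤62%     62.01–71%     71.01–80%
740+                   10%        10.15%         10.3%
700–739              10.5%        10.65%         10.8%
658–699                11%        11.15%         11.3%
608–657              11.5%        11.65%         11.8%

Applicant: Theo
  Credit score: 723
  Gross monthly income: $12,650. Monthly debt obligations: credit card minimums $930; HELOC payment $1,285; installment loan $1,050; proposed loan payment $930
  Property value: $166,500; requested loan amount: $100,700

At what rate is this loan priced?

10.5%

Credit score 723 ≥ 608; Total monthly debts = (930 + 1,285 + 1,050 + 930) = 4,195. Debt-to-income = 4,195/12,650 = 33.2% — meets 36% limit
LTV = 100,700/166,500 = 60.5% ≤ 80%
Score 723 is in the 700–739 band; LTV 60.5% is in the ≤62% band → 10.5%.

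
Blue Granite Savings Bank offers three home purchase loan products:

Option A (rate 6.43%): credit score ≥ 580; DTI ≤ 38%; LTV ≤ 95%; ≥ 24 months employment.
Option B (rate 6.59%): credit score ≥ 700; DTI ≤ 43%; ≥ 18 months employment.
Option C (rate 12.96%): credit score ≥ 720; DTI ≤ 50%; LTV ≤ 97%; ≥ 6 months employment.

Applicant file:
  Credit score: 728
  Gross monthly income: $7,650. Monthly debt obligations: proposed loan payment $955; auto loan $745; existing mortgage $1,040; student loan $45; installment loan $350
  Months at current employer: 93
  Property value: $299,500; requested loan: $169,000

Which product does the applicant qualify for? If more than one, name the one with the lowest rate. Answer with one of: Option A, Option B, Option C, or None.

Total debts = (955 + 745 + 1,040 + 45 + 350) = 3,135; DTI = 3,135/7,650 = 41%.
LTV = 169,000/299,500 = 56.4%.
Option A: score 728 ≥ 580; DTI 41% > 38%; LTV 56.4% ≤ 95%; employment 93 ≥ 24 mo → does not qualify.
Option B: score 728 ≥ 700; DTI 41% ≤ 43%; employment 93 ≥ 18 mo → qualifies.
Option C: score 728 ≥ 720; DTI 41% ≤ 50%; LTV 56.4% ≤ 97%; employment 93 ≥ 6 mo → qualifies.
Qualifying: Option B, Option C. Lowest rate is 6.59% → Option B.

Option B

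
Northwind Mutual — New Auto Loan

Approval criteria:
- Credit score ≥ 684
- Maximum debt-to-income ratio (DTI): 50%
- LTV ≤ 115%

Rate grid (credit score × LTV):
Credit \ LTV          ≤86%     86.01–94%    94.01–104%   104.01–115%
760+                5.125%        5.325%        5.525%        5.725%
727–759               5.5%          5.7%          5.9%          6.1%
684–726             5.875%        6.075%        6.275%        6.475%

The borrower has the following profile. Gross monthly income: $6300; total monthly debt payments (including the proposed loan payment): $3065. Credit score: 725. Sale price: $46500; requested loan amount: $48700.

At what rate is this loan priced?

Credit score 725 ≥ 684; DTI: 3,065 ÷ 6,300 = 48.7%, within the 50% cap
LTV: 48,700 ÷ 46,500 = 104.7%, within 115% cap
Credit 725 → row 684–726; LTV 104.7% → column 104.01–115%. Grid cell → 6.475%.

6.475%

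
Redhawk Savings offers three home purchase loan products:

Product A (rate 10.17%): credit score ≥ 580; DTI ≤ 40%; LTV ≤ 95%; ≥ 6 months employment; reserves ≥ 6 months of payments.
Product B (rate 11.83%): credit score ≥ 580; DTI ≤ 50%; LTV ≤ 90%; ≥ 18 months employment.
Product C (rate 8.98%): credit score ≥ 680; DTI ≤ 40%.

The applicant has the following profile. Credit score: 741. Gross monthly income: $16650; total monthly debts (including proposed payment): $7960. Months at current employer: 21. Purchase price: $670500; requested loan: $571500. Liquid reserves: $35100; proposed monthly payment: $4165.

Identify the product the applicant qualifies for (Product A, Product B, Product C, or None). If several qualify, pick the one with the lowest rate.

Product B

DTI = 7,960/16,650 = 47.8%.
LTV = 571,500/670,500 = 85.2%.
Reserves = 35,100/4,165 = 8.4 months.
Product A: score 741 ≥ 580; DTI 47.8% > 40%; LTV 85.2% ≤ 95%; employment 21 ≥ 6 mo; reserves 8.4 ≥ 6 mo → does not qualify.
Product B: score 741 ≥ 580; DTI 47.8% ≤ 50%; LTV 85.2% ≤ 90%; employment 21 ≥ 18 mo → qualifies.
Product C: score 741 ≥ 680; DTI 47.8% > 40% → does not qualify.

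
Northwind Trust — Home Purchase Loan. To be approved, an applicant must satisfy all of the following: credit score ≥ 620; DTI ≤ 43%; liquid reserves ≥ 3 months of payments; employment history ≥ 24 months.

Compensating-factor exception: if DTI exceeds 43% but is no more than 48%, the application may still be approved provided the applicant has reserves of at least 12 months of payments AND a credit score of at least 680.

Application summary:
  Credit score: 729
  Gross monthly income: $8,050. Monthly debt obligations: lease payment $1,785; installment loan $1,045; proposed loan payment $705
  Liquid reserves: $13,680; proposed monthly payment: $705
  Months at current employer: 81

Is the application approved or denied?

Credit score 729 ≥ 620 (meets base)
Total debts = (1,785 + 1,045 + 705) = 3,535. DTI = 3,535/8,050 = 43.9% > 43% — standard DTI limit exceeded.
Liquid reserves cover 13,680/705 = 19.4 months — ≥ 3 required
Employment 81 ≥ 24 months
43.9% falls in the override range (43%–48%), so the compensating-factor test applies.
Override check — reserves: 19.4 mo (ok); score: 729 (ok).
Both compensating conditions met → exception applies.

Approved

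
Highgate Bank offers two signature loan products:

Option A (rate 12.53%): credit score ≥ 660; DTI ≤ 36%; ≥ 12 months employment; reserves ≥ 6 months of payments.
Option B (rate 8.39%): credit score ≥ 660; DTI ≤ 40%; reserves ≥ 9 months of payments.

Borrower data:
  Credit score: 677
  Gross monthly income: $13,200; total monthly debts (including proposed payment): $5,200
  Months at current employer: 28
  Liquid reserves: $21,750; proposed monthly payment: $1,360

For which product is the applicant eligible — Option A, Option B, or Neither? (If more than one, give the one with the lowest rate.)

Option B

DTI = 5,200/13,200 = 39.4%.
Reserves = 21,750/1,360 = 16.0 months.
Option A: score 677 ≥ 660; DTI 39.4% > 36%; employment 28 ≥ 12 mo; reserves 16.0 ≥ 6 mo → does not qualify.
Option B: score 677 ≥ 660; DTI 39.4% ≤ 40%; reserves 16.0 ≥ 9 mo → qualifies.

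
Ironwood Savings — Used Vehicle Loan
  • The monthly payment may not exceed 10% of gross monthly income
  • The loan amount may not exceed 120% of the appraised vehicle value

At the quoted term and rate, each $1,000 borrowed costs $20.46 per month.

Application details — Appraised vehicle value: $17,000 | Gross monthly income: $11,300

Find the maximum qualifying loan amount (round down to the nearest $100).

$20,400

Payment cap: 10% × $11,300 = $1,130/month.
At $20.46 per $1,000, that supports 1,130/20.46 × 1,000 ≈ $55,229 → $55,200.
LTV cap: 120% × $17,000 = $20,400 → $20,400.
Binding constraint: loan-to-value.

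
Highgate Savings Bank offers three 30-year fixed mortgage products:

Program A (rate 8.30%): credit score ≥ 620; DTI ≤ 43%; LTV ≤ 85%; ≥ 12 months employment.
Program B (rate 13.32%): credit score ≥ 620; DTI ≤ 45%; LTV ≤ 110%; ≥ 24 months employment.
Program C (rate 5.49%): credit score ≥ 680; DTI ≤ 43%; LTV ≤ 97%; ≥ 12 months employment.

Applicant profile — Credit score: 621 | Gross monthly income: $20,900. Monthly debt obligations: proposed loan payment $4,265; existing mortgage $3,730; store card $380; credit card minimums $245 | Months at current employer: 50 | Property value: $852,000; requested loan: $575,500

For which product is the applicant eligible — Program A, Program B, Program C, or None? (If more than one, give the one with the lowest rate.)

Total debts = (4,265 + 3,730 + 380 + 245) = 8,620; DTI = 8,620/20,900 = 41.2%.
LTV = 575,500/852,000 = 67.5%.
Program A: score 621 ≥ 620; DTI 41.2% ≤ 43%; LTV 67.5% ≤ 85%; employment 50 ≥ 12 mo → qualifies.
Program B: score 621 ≥ 620; DTI 41.2% ≤ 45%; LTV 67.5% ≤ 110%; employment 50 ≥ 24 mo → qualifies.
Program C: score 621 < 680; DTI 41.2% ≤ 43%; LTV 67.5% ≤ 97%; employment 50 ≥ 12 mo → does not qualify.
Qualifying: Program A, Program B. Lowest rate is 8.30% → Program A.

Program A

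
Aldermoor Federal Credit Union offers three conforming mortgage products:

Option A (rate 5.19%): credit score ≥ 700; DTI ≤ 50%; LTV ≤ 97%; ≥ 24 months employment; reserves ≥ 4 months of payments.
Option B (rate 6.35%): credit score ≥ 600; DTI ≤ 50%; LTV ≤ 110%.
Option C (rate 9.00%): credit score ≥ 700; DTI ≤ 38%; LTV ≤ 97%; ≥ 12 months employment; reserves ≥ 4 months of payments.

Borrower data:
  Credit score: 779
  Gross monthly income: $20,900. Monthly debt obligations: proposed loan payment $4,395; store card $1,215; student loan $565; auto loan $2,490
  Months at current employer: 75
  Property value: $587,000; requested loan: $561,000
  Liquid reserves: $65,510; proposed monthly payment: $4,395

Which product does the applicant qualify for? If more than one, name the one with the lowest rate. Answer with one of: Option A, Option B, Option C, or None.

Option A

Total debts = (4,395 + 1,215 + 565 + 2,490) = 8,665; DTI = 8,665/20,900 = 41.5%.
LTV = 561,000/587,000 = 95.6%.
Reserves = 65,510/4,395 = 14.9 months.
Option A: score 779 ≥ 700; DTI 41.5% ≤ 50%; LTV 95.6% ≤ 97%; employment 75 ≥ 24 mo; reserves 14.9 ≥ 4 mo → qualifies.
Option B: score 779 ≥ 600; DTI 41.5% ≤ 50%; LTV 95.6% ≤ 110% → qualifies.
Option C: score 779 ≥ 700; DTI 41.5% > 38%; LTV 95.6% ≤ 97%; employment 75 ≥ 12 mo; reserves 14.9 ≥ 4 mo → does not qualify.
Qualifying: Option A, Option B. Lowest rate is 5.19% → Option A.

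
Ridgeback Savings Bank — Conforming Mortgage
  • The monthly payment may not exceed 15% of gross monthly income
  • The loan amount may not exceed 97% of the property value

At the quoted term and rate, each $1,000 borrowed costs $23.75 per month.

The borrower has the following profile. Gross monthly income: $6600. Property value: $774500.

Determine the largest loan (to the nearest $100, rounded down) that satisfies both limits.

$41,600

Payment cap: 15% × $6,600 = $990/month.
At $23.75 per $1,000, that supports 990/23.75 × 1,000 ≈ $41,684 → $41,600.
LTV cap: 97% × $774,500 = $751,265 → $751,200.
Binding constraint: payment-to-income.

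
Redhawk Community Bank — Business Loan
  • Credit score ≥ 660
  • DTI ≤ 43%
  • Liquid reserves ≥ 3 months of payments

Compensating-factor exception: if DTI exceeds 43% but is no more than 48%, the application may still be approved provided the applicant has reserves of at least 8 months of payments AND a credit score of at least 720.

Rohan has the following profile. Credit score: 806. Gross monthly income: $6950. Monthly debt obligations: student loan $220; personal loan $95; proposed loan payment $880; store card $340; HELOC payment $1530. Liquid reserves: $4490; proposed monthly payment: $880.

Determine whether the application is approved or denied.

Denied

Credit score 806 ≥ 660 (meets base)
Total debts = (220 + 95 + 880 + 340 + 1,530) = 3,065. DTI: 3,065 ÷ 6,950 = 44.1%, over the 43% base limit.
Liquid reserves cover 4,490/880 = 5.1 months — ≥ 3 required
44.1% falls in the override range (43%–48%), so the compensating-factor test applies.
Override check — reserves: 5.1 mo (short of 8); score: 806 (ok).
Compensating-factor requirement not fully met.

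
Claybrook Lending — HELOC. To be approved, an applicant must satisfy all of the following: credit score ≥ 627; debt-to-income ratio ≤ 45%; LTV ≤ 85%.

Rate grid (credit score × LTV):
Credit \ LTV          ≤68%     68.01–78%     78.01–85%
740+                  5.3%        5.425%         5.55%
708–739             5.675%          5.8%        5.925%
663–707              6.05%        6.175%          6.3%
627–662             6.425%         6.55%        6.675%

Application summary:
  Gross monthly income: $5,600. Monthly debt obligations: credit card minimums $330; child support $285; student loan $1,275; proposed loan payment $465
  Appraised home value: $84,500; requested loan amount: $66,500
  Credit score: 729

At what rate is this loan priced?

5.925%

Credit score 729 ≥ 627; Total monthly debts = (330 + 285 + 1,275 + 465) = 2,355. DTI = 2,355/5,600 = 42.1% ≤ 45%
Loan-to-value = 66,500/84,500 = 78.7% — pass (85% max)
Score 729 is in the 708–739 band; LTV 78.7% is in the 78.01–85% band → 5.925%.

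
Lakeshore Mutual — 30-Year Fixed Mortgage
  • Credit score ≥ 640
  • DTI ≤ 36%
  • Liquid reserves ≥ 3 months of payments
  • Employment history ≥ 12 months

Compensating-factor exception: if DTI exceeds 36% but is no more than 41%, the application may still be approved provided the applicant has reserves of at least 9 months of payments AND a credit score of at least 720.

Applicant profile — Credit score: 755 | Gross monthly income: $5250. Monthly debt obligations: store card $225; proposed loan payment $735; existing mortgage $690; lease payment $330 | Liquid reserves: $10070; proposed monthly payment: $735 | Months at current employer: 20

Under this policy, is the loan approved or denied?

Approved

Credit score 755 ≥ 640 (meets base)
Total debts = (225 + 735 + 690 + 330) = 1,980. DTI: 1,980 ÷ 5,250 = 37.7%, over the 36% base limit.
Reserves = 10,070/735 = 13.7 months ≥ 3
Employment 20 ≥ 12 months
37.7% falls in the override range (36%–41%), so the compensating-factor test applies.
Reserves 13.7 ≥ 9 months; credit score 755 ≥ 720.
Both compensating conditions met → exception applies.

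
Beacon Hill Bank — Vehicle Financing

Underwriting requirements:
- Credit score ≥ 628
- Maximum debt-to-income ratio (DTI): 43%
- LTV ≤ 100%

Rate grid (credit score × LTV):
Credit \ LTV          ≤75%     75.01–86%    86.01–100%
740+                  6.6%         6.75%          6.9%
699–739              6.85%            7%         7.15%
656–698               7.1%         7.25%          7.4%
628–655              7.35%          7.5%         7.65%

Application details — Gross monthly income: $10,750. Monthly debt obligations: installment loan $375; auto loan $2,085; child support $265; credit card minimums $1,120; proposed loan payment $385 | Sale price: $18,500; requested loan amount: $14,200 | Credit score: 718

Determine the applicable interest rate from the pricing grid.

Credit score 718 ≥ 628; Total monthly debts = (375 + 2,085 + 265 + 1,120 + 385) = 4,230. Debt-to-income = 4,230/10,750 = 39.3% — meets 43% limit
Loan-to-value = 14,200/18,500 = 76.8% — pass (100% max)
Row: 718 falls in 699–739. Column: 76.8% falls in 75.01–86%. Rate = 7%.

7%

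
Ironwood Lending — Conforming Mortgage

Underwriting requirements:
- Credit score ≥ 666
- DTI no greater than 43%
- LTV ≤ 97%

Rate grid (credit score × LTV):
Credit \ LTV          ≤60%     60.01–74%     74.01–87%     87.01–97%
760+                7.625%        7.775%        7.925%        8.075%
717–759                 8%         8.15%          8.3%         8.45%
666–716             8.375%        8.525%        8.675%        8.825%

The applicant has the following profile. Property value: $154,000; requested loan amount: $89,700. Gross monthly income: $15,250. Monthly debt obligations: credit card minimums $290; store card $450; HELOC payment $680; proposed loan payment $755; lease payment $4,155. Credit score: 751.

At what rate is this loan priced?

8%

Credit score 751 ≥ 666; Total monthly debts = (290 + 450 + 680 + 755 + 4,155) = 6,330. Debt-to-income = 6,330/15,250 = 41.5% — meets 43% limit
Loan-to-value = 89,700/154,000 = 58.2% — pass (97% max)
Row: 751 falls in 717–759. Column: 58.2% falls in ≤60%. Rate = 8%.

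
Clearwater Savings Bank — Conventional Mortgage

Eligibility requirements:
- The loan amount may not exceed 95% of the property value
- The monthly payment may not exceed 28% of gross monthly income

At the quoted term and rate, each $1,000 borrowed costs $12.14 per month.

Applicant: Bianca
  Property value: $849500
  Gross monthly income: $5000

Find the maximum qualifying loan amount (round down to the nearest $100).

Payment cap: 28% × $5,000 = $1,400/month.
At $12.14 per $1,000, that supports 1,400/12.14 × 1,000 ≈ $115,321 → $115,300.
LTV cap: 95% × $849,500 = $807,025 → $807,000.
Binding constraint: payment-to-income.

$115,300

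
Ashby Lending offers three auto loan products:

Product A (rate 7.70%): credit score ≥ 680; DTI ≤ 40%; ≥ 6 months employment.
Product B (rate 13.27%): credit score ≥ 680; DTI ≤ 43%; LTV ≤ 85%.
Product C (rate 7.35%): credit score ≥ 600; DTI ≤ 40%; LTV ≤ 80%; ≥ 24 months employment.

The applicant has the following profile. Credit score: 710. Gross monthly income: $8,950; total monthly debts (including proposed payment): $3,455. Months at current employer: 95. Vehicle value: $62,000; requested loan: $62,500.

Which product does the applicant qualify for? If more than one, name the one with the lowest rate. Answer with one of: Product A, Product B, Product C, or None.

DTI = 3,455/8,950 = 38.6%.
LTV = 62,500/62,000 = 100.8%.
Product A: score 710 ≥ 680; DTI 38.6% ≤ 40%; employment 95 ≥ 6 mo → qualifies.
Product B: score 710 ≥ 680; DTI 38.6% ≤ 43%; LTV 100.8% > 85% → does not qualify.
Product C: score 710 ≥ 600; DTI 38.6% ≤ 40%; LTV 100.8% > 80%; employment 95 ≥ 24 mo → does not qualify.

Product A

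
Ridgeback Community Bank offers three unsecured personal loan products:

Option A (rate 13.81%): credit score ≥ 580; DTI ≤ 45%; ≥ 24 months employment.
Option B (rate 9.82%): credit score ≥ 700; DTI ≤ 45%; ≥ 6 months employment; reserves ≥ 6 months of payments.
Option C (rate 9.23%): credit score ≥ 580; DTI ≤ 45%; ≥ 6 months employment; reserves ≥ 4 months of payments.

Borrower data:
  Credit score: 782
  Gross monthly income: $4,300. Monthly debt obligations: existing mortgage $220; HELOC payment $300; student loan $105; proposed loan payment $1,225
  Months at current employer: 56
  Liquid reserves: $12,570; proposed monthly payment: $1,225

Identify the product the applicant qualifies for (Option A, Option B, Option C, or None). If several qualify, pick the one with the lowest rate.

Total debts = (220 + 300 + 105 + 1,225) = 1,850; DTI = 1,850/4,300 = 43%.
Reserves = 12,570/1,225 = 10.3 months.
Option A: score 782 ≥ 580; DTI 43% ≤ 45%; employment 56 ≥ 24 mo → qualifies.
Option B: score 782 ≥ 700; DTI 43% ≤ 45%; employment 56 ≥ 6 mo; reserves 10.3 ≥ 6 mo → qualifies.
Option C: score 782 ≥ 580; DTI 43% ≤ 45%; employment 56 ≥ 6 mo; reserves 10.3 ≥ 4 mo → qualifies.
Qualifying: Option A, Option B, Option C. Lowest rate is 9.23% → Option C.

Option C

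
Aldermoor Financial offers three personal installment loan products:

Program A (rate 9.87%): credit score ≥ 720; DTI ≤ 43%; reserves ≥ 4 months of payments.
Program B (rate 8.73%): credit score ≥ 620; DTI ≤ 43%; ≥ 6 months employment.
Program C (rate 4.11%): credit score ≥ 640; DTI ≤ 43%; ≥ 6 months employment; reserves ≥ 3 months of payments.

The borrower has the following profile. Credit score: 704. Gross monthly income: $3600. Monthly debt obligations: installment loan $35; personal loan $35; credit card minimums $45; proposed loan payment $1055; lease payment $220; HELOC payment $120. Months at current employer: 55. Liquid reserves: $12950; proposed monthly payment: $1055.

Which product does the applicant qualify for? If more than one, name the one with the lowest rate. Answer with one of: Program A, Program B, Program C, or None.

Total debts = (35 + 35 + 45 + 1,055 + 220 + 120) = 1,510; DTI = 1,510/3,600 = 41.9%.
Reserves = 12,950/1,055 = 12.3 months.
Program A: score 704 < 720; DTI 41.9% ≤ 43%; reserves 12.3 ≥ 4 mo → does not qualify.
Program B: score 704 ≥ 620; DTI 41.9% ≤ 43%; employment 55 ≥ 6 mo → qualifies.
Program C: score 704 ≥ 640; DTI 41.9% ≤ 43%; employment 55 ≥ 6 mo; reserves 12.3 ≥ 3 mo → qualifies.
Qualifying: Program B, Program C. Lowest rate is 4.11% → Program C.

Program C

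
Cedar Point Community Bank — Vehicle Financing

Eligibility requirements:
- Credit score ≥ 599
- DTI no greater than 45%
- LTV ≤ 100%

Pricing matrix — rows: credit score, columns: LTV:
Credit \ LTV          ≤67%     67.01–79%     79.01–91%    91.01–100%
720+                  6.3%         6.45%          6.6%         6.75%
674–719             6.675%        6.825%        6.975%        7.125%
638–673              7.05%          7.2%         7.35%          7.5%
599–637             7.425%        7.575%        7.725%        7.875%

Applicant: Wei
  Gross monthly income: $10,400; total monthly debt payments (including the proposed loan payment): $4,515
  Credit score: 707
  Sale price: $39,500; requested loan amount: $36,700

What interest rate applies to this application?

Credit score 707 ≥ 599; Debt-to-income = 4,515/10,400 = 43.4% — meets 45% limit
Loan-to-value = 36,700/39,500 = 92.9% — pass (100% max)
Row: 707 falls in 674–719. Column: 92.9% falls in 91.01–100%. Rate = 7.125%.

7.125%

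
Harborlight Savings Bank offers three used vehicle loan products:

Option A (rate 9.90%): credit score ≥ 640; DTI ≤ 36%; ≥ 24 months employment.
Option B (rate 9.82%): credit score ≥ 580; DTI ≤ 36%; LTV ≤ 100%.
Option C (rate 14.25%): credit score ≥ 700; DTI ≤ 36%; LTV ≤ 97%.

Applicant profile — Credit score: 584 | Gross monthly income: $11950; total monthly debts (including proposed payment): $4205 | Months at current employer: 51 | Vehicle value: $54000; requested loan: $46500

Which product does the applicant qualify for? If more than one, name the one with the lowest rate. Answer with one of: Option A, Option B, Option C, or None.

Option B

DTI = 4,205/11,950 = 35.2%.
LTV = 46,500/54,000 = 86.1%.
Option A: score 584 < 640; DTI 35.2% ≤ 36%; employment 51 ≥ 24 mo → does not qualify.
Option B: score 584 ≥ 580; DTI 35.2% ≤ 36%; LTV 86.1% ≤ 100% → qualifies.
Option C: score 584 < 700; DTI 35.2% ≤ 36%; LTV 86.1% ≤ 97% → does not qualify.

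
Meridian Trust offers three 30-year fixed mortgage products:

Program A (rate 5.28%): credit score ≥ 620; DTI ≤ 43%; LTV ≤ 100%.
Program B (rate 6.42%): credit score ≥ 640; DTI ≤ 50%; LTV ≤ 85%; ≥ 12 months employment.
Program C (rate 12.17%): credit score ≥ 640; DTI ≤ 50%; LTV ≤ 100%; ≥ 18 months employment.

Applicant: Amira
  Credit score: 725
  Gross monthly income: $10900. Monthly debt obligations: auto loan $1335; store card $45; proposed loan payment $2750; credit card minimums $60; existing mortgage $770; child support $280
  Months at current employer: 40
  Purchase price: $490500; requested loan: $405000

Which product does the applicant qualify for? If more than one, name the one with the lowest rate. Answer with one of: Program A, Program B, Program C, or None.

Total debts = (1,335 + 45 + 2,750 + 60 + 770 + 280) = 5,240; DTI = 5,240/10,900 = 48.1%.
LTV = 405,000/490,500 = 82.6%.
Program A: score 725 ≥ 620; DTI 48.1% > 43%; LTV 82.6% ≤ 100% → does not qualify.
Program B: score 725 ≥ 640; DTI 48.1% ≤ 50%; LTV 82.6% ≤ 85%; employment 40 ≥ 12 mo → qualifies.
Program C: score 725 ≥ 640; DTI 48.1% ≤ 50%; LTV 82.6% ≤ 100%; employment 40 ≥ 18 mo → qualifies.
Qualifying: Program B, Program C. Lowest rate is 6.42% → Program B.

Program B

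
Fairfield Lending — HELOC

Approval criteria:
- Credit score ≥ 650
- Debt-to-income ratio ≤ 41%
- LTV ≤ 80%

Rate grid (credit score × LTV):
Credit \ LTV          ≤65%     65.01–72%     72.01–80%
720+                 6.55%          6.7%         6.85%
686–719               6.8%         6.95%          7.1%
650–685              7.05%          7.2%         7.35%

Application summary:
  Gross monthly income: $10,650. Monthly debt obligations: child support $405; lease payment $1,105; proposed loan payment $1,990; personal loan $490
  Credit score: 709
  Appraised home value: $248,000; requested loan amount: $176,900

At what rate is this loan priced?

Credit score 709 ≥ 650; Total monthly debts = (405 + 1,105 + 1,990 + 490) = 3,990. Debt-to-income = 3,990/10,650 = 37.5% — meets 41% limit
LTV = 176,900/248,000 = 71.3% ≤ 80%
Row: 709 falls in 686–719. Column: 71.3% falls in 65.01–72%. Rate = 6.95%.

6.95%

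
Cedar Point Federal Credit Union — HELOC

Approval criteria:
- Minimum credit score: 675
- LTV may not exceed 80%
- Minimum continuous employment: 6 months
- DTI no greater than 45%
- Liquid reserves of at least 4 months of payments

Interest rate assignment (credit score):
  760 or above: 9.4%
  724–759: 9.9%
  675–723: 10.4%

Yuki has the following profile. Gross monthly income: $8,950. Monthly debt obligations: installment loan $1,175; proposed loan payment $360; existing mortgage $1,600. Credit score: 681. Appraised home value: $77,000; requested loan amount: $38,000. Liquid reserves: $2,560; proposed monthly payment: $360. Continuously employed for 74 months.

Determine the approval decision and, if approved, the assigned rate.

Approved at 10.4%

Credit score 681 ≥ 675 (meets minimum)
Reserves: 2,560 ÷ 360 = 7.1 months (meets 4-month minimum)
Employment 74 ≥ 6 months
Total monthly debts = (1,175 + 360 + 1,600) = 3,135. DTI = 3,135/8,950 = 35% ≤ 45%
LTV: 38,000 ÷ 77,000 = 49.4%, within 80% cap
All requirements met. Score 681 falls in the 675–723 tier → 10.4%.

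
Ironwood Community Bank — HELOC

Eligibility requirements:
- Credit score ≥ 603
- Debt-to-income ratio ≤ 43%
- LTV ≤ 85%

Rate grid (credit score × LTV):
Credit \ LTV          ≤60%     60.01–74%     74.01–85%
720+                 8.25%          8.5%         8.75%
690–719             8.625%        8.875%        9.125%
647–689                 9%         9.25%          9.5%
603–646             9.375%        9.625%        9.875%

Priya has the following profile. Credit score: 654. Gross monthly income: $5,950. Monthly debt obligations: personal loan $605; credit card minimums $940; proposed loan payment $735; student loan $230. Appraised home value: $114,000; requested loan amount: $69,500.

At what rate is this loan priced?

9.25%

Credit score 654 ≥ 603; Total monthly debts = (605 + 940 + 735 + 230) = 2,510. Debt-to-income = 2,510/5,950 = 42.2% — meets 43% limit
Loan-to-value = 69,500/114,000 = 61% — pass (85% max)
Row: 654 falls in 647–689. Column: 61% falls in 60.01–74%. Rate = 9.25%.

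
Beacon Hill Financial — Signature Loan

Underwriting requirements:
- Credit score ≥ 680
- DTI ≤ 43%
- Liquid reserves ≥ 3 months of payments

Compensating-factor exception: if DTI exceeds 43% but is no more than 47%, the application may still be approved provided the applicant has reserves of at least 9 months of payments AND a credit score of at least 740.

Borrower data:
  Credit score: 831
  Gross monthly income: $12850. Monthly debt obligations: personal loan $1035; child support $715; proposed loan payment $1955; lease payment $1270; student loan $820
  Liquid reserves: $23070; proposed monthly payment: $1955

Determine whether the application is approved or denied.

Approved

Credit score 831 ≥ 680 (meets base)
Total debts = (1,035 + 715 + 1,955 + 1,270 + 820) = 5,795. DTI: 5,795 ÷ 12,850 = 45.1%, over the 43% base limit.
Reserves: 23,070 ÷ 1,955 = 11.8 months (meets 3-month minimum)
45.1% falls in the override range (43%–47%), so the compensating-factor test applies.
Reserves 11.8 ≥ 9 months; credit score 831 ≥ 740.
Both override conditions satisfied; DTI exception granted.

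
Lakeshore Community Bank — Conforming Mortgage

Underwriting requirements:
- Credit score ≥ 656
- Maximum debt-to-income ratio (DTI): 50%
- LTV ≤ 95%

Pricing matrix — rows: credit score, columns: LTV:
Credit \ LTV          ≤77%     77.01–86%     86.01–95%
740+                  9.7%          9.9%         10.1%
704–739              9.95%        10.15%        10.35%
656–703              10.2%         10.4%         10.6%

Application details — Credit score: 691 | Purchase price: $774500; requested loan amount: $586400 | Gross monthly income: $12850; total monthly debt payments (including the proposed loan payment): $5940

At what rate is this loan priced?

Credit score 691 ≥ 656; DTI: 5,940 ÷ 12,850 = 46.2%, within the 50% cap
LTV: 586,400 ÷ 774,500 = 75.7%, within 95% cap
Credit 691 → row 656–703; LTV 75.7% → column ≤77%. Grid cell → 10.2%.

10.2%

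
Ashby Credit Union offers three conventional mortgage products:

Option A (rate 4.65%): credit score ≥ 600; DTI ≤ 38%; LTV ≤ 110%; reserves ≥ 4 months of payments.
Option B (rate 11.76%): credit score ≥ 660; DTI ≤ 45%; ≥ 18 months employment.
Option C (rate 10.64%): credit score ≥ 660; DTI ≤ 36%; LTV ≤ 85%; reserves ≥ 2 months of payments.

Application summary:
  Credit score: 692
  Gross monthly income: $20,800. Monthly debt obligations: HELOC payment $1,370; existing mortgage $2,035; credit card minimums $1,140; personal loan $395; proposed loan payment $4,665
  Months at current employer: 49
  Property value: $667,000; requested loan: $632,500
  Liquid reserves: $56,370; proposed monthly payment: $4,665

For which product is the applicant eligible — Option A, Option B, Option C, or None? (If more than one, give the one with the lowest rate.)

None

Total debts = (1,370 + 2,035 + 1,140 + 395 + 4,665) = 9,605; DTI = 9,605/20,800 = 46.2%.
LTV = 632,500/667,000 = 94.8%.
Reserves = 56,370/4,665 = 12.1 months.
Option A: score 692 ≥ 600; DTI 46.2% > 38%; LTV 94.8% ≤ 110%; reserves 12.1 ≥ 4 mo → does not qualify.
Option B: score 692 ≥ 660; DTI 46.2% > 45%; employment 49 ≥ 18 mo → does not qualify.
Option C: score 692 ≥ 660; DTI 46.2% > 36%; LTV 94.8% > 85%; reserves 12.1 ≥ 2 mo → does not qualify.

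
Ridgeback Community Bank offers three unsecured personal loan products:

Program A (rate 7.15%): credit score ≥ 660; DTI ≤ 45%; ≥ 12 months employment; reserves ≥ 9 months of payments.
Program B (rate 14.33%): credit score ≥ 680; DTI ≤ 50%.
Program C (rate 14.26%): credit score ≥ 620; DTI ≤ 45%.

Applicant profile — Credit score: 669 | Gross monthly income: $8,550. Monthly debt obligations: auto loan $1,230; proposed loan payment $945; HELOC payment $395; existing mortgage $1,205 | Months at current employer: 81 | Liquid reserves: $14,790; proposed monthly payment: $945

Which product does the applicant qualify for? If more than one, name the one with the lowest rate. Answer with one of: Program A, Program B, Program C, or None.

Total debts = (1,230 + 945 + 395 + 1,205) = 3,775; DTI = 3,775/8,550 = 44.2%.
Reserves = 14,790/945 = 15.7 months.
Program A: score 669 ≥ 660; DTI 44.2% ≤ 45%; employment 81 ≥ 12 mo; reserves 15.7 ≥ 9 mo → qualifies.
Program B: score 669 < 680; DTI 44.2% ≤ 50% → does not qualify.
Program C: score 669 ≥ 620; DTI 44.2% ≤ 45% → qualifies.
Qualifying: Program A, Program C. Lowest rate is 7.15% → Program A.

Program A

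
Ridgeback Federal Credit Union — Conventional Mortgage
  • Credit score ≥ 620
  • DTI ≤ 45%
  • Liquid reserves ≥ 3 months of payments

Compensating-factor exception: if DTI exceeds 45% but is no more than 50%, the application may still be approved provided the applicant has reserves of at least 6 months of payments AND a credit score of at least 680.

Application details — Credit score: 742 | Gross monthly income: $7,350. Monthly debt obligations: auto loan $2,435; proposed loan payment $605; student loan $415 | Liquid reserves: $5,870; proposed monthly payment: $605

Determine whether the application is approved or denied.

Credit score 742 ≥ 620 (meets base)
Total debts = (2,435 + 605 + 415) = 3,455. DTI = 3,455/7,350 = 47% > 45% — standard DTI limit exceeded.
Liquid reserves cover 5,870/605 = 9.7 months — ≥ 3 required
DTI 47% is within the 45%–50% exception band; checking compensating factors.
Reserves 9.7 ≥ 6 months; credit score 742 ≥ 680.
Both override conditions satisfied; DTI exception granted.

Approved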